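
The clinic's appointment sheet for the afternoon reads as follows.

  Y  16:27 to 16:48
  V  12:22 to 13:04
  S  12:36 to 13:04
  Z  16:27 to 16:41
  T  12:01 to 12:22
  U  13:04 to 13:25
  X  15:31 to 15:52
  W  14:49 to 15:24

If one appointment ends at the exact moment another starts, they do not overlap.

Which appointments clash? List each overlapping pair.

S & V, Y & Z

Sorted by start: T, V, S, U, W, X, Y, Z.
V starts exactly when T ends (back-to-back, no overlap) — done with T.
S starts before V ends → V and S overlap.
U starts exactly when V ends (back-to-back, no overlap) — done with V.
U starts exactly when S ends (back-to-back, no overlap) — done with S.
W starts after U ends — done with U.
X starts after W ends — done with W.
Y starts after X ends — done with X.
Z starts before Y ends → Y and Z overlap.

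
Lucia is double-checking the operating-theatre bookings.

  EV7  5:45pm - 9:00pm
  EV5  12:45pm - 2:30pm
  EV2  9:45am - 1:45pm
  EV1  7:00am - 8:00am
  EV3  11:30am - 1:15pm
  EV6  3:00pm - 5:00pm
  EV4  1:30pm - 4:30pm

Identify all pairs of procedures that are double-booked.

Sorted by start: EV1, EV2, EV3, EV5, EV4, EV6, EV7.
EV2 starts after EV1 ends, so EV1 has no further overlaps.
EV3 starts before EV2 ends → EV2 and EV3 overlap.
EV5 starts before EV2 ends → EV2 and EV5 overlap.
EV4 starts before EV2 ends → EV2 and EV4 overlap.
EV6 starts after EV2 ends, so EV2 has no further overlaps.
EV5 starts before EV3 ends → EV3 and EV5 overlap.
EV4 starts after EV3 ends, so EV3 has no further overlaps.
EV4 starts before EV5 ends → EV5 and EV4 overlap.
EV6 starts after EV5 ends, so EV5 has no further overlaps.
EV6 starts before EV4 ends → EV4 and EV6 overlap.
EV7 starts after EV4 ends.
EV7 starts after EV6 ends.

EV2 & EV3, EV2 & EV4, EV2 & EV5, EV3 & EV5, EV4 & EV5, EV4 & EV6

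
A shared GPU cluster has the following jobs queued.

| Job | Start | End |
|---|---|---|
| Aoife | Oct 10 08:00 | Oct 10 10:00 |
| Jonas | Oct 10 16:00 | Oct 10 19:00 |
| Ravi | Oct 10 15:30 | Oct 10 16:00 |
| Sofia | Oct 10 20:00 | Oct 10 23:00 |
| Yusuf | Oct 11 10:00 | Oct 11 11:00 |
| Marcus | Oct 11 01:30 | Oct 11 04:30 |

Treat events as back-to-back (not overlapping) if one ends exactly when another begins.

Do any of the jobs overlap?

No

Check each pair: they overlap iff neither finishes before the other starts.
Sorted by start: Aoife, Ravi, Jonas, Sofia, Marcus, Yusuf.
Ravi starts after Aoife ends — done with Aoife.
Jonas starts exactly when Ravi ends (back-to-back, no overlap) — done with Ravi.
Sofia starts after Jonas ends — done with Jonas.
Marcus starts after Sofia ends — done with Sofia.
Yusuf starts after Marcus ends.
Every pair is clear; the schedule has no overlaps.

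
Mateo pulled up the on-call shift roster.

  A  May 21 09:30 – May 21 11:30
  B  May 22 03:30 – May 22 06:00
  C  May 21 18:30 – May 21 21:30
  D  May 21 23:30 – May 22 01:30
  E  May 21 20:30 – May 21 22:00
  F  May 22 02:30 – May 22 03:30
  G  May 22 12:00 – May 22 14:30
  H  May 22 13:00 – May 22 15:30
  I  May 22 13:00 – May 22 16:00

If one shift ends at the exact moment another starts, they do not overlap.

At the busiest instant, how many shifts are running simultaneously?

3

Sort all start/end points and keep a running count:
May 21 09:30 start A → 1
May 21 11:30 end A → 0
May 21 18:30 start C → 1
May 21 20:30 start E → 2
May 21 21:30 end C → 1
May 21 22:00 end E → 0
May 21 23:30 start D → 1
May 22 01:30 end D → 0
May 22 02:30 start F → 1
May 22 03:30 end F → 0
May 22 03:30 start B → 1
May 22 06:00 end B → 0
May 22 12:00 start G → 1
May 22 13:00 start H → 2
May 22 13:00 start I → 3
May 22 14:30 end G → 2
May 22 15:30 end H → 1
May 22 16:00 end I → 0
Peak is 3, at May 22 13:00 (G, H, I).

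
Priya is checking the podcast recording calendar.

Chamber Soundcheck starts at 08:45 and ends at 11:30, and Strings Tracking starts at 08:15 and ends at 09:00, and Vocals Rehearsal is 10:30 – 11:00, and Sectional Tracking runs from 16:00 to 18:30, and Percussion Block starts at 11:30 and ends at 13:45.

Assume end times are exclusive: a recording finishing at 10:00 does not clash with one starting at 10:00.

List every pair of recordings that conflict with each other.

Sorted by start: Strings Tracking, Chamber Soundcheck, Vocals Rehearsal, Percussion Block, Sectional Tracking.
Chamber Soundcheck starts before Strings Tracking ends → Strings Tracking and Chamber Soundcheck overlap.
Vocals Rehearsal starts after Strings Tracking ends; Strings Tracking is clear from here.
Vocals Rehearsal starts before Chamber Soundcheck ends → Chamber Soundcheck and Vocals Rehearsal overlap.
Percussion Block starts exactly when Chamber Soundcheck ends (back-to-back, no overlap); Chamber Soundcheck is clear from here.
Percussion Block starts after Vocals Rehearsal ends; Vocals Rehearsal is clear from here.
Sectional Tracking starts after Percussion Block ends.

Chamber Soundcheck & Strings Tracking, Chamber Soundcheck & Vocals Rehearsal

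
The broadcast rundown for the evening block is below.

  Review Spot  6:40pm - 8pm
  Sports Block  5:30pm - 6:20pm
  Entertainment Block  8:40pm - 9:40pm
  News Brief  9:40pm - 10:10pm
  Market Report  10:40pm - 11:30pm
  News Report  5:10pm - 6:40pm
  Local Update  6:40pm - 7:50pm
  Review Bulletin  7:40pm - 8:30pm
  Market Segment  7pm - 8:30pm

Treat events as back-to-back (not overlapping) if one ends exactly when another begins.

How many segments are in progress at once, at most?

4

Walk through starts and ends in time order (an end at T is processed before a start at T):
5:10pm start News Report → 1
5:30pm start Sports Block → 2
6:20pm end Sports Block → 1
6:40pm end News Report → 0
6:40pm start Local Update → 1
6:40pm start Review Spot → 2
7pm start Market Segment → 3
7:40pm start Review Bulletin → 4
7:50pm end Local Update → 3
8pm end Review Spot → 2
8:30pm end Market Segment → 1
8:30pm end Review Bulletin → 0
8:40pm start Entertainment Block → 1
9:40pm end Entertainment Block → 0
9:40pm start News Brief → 1
10:10pm end News Brief → 0
10:40pm start Market Report → 1
11:30pm end Market Report → 0
Peak is 4, at 7:40pm (Local Update, Market Segment, Review Bulletin, Review Spot).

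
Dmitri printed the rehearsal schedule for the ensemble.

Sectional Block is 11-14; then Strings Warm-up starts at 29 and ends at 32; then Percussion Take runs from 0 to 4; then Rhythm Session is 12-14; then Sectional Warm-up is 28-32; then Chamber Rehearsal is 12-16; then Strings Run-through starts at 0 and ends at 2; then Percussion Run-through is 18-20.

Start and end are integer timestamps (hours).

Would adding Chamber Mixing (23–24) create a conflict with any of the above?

Percussion Take: ends 4 at or before Chamber Mixing starts 23 → clear.
Strings Run-through: ends 2 at or before Chamber Mixing starts 23 → clear.
Sectional Block: ends 14 at or before Chamber Mixing starts 23 → clear.
Rhythm Session: ends 14 at or before Chamber Mixing starts 23 → clear.
Chamber Rehearsal: ends 16 at or before Chamber Mixing starts 23 → clear.
Percussion Run-through: ends 20 at or before Chamber Mixing starts 23 → clear.
Sectional Warm-up: starts 28 at or after Chamber Mixing ends 24 → clear.
Strings Warm-up: starts 29 at or after Chamber Mixing ends 24 → clear.

No — it doesn't clash with anything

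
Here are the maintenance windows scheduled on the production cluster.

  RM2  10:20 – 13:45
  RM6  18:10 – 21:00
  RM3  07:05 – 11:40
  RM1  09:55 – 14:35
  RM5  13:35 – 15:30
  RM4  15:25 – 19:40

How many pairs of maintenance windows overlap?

7

Check each pair: they overlap iff neither finishes before the other starts.
Sorted by start: RM3, RM1, RM2, RM5, RM4, RM6.
RM1 starts before RM3 ends → RM3 and RM1 overlap.
RM2 starts before RM3 ends → RM3 and RM2 overlap.
RM5 starts after RM3 ends — done with RM3.
RM2 starts before RM1 ends → RM1 and RM2 overlap.
RM5 starts before RM1 ends → RM1 and RM5 overlap.
RM4 starts after RM1 ends — done with RM1.
RM5 starts before RM2 ends → RM2 and RM5 overlap.
RM4 starts after RM2 ends — done with RM2.
RM4 starts before RM5 ends → RM5 and RM4 overlap.
RM6 starts after RM5 ends.
RM6 starts before RM4 ends → RM4 and RM6 overlap.
Overlapping pairs: RM1 & RM2, RM1 & RM3, RM1 & RM5, RM2 & RM3, RM2 & RM5, RM4 & RM5, RM4 & RM6 — 7 in total.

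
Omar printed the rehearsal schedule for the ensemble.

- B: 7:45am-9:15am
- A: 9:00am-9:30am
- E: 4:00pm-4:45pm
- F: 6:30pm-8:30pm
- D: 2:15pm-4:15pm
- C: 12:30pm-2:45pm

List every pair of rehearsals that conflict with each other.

Sorted by start: B, A, C, D, E, F.
A starts before B ends → B and A overlap.
C starts after B ends, so B has no further overlaps.
C starts after A ends, so A has no further overlaps.
D starts before C ends → C and D overlap.
E starts after C ends, so C has no further overlaps.
E starts before D ends → D and E overlap.
F starts after D ends.
F starts after E ends.

A & B, C & D, D & E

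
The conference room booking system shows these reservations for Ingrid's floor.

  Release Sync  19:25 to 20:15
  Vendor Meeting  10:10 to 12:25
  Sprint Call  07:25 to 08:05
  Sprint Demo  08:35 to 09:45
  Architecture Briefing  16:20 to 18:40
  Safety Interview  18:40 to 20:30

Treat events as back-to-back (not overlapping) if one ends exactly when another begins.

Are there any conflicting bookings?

Sorted by start: Sprint Call, Sprint Demo, Vendor Meeting, Architecture Briefing, Safety Interview, Release Sync.
Sprint Demo starts after Sprint Call ends, so Sprint Call has no further overlaps.
Vendor Meeting starts after Sprint Demo ends, so Sprint Demo has no further overlaps.
Architecture Briefing starts after Vendor Meeting ends, so Vendor Meeting has no further overlaps.
Safety Interview starts exactly when Architecture Briefing ends (back-to-back, no overlap), so Architecture Briefing has no further overlaps.
Release Sync starts before Safety Interview ends → Safety Interview and Release Sync overlap.
That's a conflict, so the schedule is not conflict-free.

Yes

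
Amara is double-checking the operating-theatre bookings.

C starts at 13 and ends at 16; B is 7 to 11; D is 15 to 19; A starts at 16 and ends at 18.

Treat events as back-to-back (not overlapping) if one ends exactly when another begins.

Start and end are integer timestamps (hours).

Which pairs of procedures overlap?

A & D, C & D

Sorted by start: B, C, D, A.
C starts after B ends, so B has no further overlaps.
D starts before C ends → C and D overlap.
A starts exactly when C ends (back-to-back, no overlap).
A starts before D ends → D and A overlap.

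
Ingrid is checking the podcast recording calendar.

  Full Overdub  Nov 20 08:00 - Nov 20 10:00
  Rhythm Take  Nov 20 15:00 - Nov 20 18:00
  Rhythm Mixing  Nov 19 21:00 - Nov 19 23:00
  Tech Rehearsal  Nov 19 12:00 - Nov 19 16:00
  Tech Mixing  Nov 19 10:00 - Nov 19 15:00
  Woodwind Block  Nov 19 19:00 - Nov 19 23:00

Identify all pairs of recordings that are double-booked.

Rhythm Mixing & Woodwind Block, Tech Mixing & Tech Rehearsal

Sorted by start: Tech Mixing, Tech Rehearsal, Woodwind Block, Rhythm Mixing, Full Overdub, Rhythm Take.
Tech Rehearsal starts before Tech Mixing ends → Tech Mixing and Tech Rehearsal overlap.
Woodwind Block starts after Tech Mixing ends, so nothing later overlaps Tech Mixing either.
Woodwind Block starts after Tech Rehearsal ends, so nothing later overlaps Tech Rehearsal either.
Rhythm Mixing starts before Woodwind Block ends → Woodwind Block and Rhythm Mixing overlap.
Full Overdub starts after Woodwind Block ends, so nothing later overlaps Woodwind Block either.
Full Overdub starts after Rhythm Mixing ends, so nothing later overlaps Rhythm Mixing either.
Rhythm Take starts after Full Overdub ends.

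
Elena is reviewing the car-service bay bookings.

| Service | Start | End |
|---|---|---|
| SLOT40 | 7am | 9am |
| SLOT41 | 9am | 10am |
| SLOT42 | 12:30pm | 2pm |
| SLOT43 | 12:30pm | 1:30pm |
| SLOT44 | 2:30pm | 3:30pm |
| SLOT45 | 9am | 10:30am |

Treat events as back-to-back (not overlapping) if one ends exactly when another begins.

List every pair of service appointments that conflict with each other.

Sorted by start: SLOT40, SLOT41, SLOT45, SLOT42, SLOT43, SLOT44.
SLOT41 starts exactly when SLOT40 ends (back-to-back, no overlap), so SLOT40 has no further overlaps.
SLOT45 starts before SLOT41 ends → SLOT41 and SLOT45 overlap.
SLOT42 starts after SLOT41 ends, so SLOT41 has no further overlaps.
SLOT42 starts after SLOT45 ends, so SLOT45 has no further overlaps.
SLOT43 starts before SLOT42 ends → SLOT42 and SLOT43 overlap.
SLOT44 starts after SLOT42 ends.
SLOT44 starts after SLOT43 ends.

SLOT41 & SLOT45, SLOT42 & SLOT43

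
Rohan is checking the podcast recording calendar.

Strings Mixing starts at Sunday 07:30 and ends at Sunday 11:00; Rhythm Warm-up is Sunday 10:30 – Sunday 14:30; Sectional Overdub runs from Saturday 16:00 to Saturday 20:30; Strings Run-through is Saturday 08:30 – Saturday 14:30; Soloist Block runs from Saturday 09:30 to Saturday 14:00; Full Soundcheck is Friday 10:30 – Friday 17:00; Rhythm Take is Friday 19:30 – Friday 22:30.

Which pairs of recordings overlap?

Sorted by start: Full Soundcheck, Rhythm Take, Strings Run-through, Soloist Block, Sectional Overdub, Strings Mixing, Rhythm Warm-up.
Rhythm Take starts after Full Soundcheck ends — done with Full Soundcheck.
Strings Run-through starts after Rhythm Take ends — done with Rhythm Take.
Soloist Block starts before Strings Run-through ends → Strings Run-through and Soloist Block overlap.
Sectional Overdub starts after Strings Run-through ends — done with Strings Run-through.
Sectional Overdub starts after Soloist Block ends — done with Soloist Block.
Strings Mixing starts after Sectional Overdub ends — done with Sectional Overdub.
Rhythm Warm-up starts before Strings Mixing ends → Strings Mixing and Rhythm Warm-up overlap.

Rhythm Warm-up & Strings Mixing, Soloist Block & Strings Run-through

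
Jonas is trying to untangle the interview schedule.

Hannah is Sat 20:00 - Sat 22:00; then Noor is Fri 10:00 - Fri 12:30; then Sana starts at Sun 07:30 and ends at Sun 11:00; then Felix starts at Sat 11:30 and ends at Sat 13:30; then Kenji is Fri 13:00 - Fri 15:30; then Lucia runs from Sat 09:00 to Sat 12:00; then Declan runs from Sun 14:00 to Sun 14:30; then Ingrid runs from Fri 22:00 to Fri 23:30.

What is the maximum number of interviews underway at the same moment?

2

Walk through starts and ends in time order (an end at T is processed before a start at T):
Fri 10:00 start Noor → 1
Fri 12:30 end Noor → 0
Fri 13:00 start Kenji → 1
Fri 15:30 end Kenji → 0
Fri 22:00 start Ingrid → 1
Fri 23:30 end Ingrid → 0
Sat 09:00 start Lucia → 1
Sat 11:30 start Felix → 2
Sat 12:00 end Lucia → 1
Sat 13:30 end Felix → 0
Sat 20:00 start Hannah → 1
Sat 22:00 end Hannah → 0
Sun 07:30 start Sana → 1
Sun 11:00 end Sana → 0
Sun 14:00 start Declan → 1
Sun 14:30 end Declan → 0
Peak is 2, at Sat 11:30 (Felix, Lucia).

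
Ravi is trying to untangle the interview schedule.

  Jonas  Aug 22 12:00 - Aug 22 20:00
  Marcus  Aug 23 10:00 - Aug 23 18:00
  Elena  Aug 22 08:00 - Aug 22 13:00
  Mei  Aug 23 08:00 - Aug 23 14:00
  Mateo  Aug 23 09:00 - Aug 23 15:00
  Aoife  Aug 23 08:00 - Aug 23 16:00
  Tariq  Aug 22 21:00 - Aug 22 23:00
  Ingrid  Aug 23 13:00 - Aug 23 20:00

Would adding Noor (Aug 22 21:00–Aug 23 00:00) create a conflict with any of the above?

Yes — it overlaps Tariq

Elena: ends Aug 22 13:00 at or before Noor starts Aug 22 21:00 → clear.
Jonas: ends Aug 22 20:00 at or before Noor starts Aug 22 21:00 → clear.
Tariq: starts Aug 22 21:00 before Noor ends Aug 23 00:00, and ends Aug 22 23:00 after Noor starts Aug 22 21:00 → overlap.
Aoife: starts Aug 23 08:00 at or after Noor ends Aug 23 00:00 → clear.
Mei: starts Aug 23 08:00 at or after Noor ends Aug 23 00:00 → clear.
Mateo: starts Aug 23 09:00 at or after Noor ends Aug 23 00:00 → clear.
Marcus: starts Aug 23 10:00 at or after Noor ends Aug 23 00:00 → clear.
Ingrid: starts Aug 23 13:00 at or after Noor ends Aug 23 00:00 → clear.
Noor overlaps Tariq.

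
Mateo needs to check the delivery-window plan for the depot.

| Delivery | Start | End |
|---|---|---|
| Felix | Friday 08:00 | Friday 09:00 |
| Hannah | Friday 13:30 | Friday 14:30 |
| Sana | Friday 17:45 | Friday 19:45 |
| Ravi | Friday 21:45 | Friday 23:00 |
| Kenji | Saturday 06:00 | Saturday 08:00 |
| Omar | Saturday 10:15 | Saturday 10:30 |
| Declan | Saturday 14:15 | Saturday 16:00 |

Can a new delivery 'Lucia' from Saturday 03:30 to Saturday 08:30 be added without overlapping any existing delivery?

Felix: ends Friday 09:00 at or before Lucia starts Saturday 03:30 → clear.
Hannah: ends Friday 14:30 at or before Lucia starts Saturday 03:30 → clear.
Sana: ends Friday 19:45 at or before Lucia starts Saturday 03:30 → clear.
Ravi: ends Friday 23:00 at or before Lucia starts Saturday 03:30 → clear.
Kenji: starts Saturday 06:00 before Lucia ends Saturday 08:30, and ends Saturday 08:00 after Lucia starts Saturday 03:30 → overlap.
Omar: starts Saturday 10:15 at or after Lucia ends Saturday 08:30 → clear.
Declan: starts Saturday 14:15 at or after Lucia ends Saturday 08:30 → clear.
Lucia overlaps Kenji.

No — it overlaps Kenji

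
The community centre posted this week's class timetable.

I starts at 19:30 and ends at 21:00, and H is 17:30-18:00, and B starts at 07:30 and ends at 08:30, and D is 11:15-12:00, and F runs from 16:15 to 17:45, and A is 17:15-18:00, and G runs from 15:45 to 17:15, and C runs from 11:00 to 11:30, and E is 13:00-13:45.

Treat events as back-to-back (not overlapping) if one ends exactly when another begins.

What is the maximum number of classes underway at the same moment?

Sort all start/end points and keep a running count:
07:30 start B → 1
08:30 end B → 0
11:00 start C → 1
11:15 start D → 2
11:30 end C → 1
12:00 end D → 0
13:00 start E → 1
13:45 end E → 0
15:45 start G → 1
16:15 start F → 2
17:15 end G → 1
17:15 start A → 2
17:30 start H → 3
17:45 end F → 2
18:00 end A → 1
18:00 end H → 0
19:30 start I → 1
21:00 end I → 0
Peak is 3, at 17:30 (A, F, H).

3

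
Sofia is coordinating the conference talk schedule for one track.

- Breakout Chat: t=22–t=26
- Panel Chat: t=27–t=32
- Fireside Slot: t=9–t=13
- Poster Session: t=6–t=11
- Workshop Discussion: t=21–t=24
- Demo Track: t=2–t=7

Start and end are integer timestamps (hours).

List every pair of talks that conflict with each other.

Breakout Chat & Workshop Discussion, Demo Track & Poster Session, Fireside Slot & Poster Session

Sorted by start: Demo Track, Poster Session, Fireside Slot, Workshop Discussion, Breakout Chat, Panel Chat.
Poster Session starts before Demo Track ends → Demo Track and Poster Session overlap.
Fireside Slot starts after Demo Track ends, so Demo Track has no further overlaps.
Fireside Slot starts before Poster Session ends → Poster Session and Fireside Slot overlap.
Workshop Discussion starts after Poster Session ends, so Poster Session has no further overlaps.
Workshop Discussion starts after Fireside Slot ends, so Fireside Slot has no further overlaps.
Breakout Chat starts before Workshop Discussion ends → Workshop Discussion and Breakout Chat overlap.
Panel Chat starts after Workshop Discussion ends.
Panel Chat starts after Breakout Chat ends.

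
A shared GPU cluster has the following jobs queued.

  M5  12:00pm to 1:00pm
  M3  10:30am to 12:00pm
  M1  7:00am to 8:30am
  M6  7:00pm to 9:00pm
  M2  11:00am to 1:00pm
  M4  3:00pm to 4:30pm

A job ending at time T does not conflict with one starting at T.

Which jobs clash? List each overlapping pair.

M2 & M3, M2 & M5

Sorted by start: M1, M3, M2, M5, M4, M6.
M3 starts after M1 ends; M1 is clear from here.
M2 starts before M3 ends → M3 and M2 overlap.
M5 starts exactly when M3 ends (back-to-back, no overlap); M3 is clear from here.
M5 starts before M2 ends → M2 and M5 overlap.
M4 starts after M2 ends; M2 is clear from here.
M4 starts after M5 ends; M5 is clear from here.
M6 starts after M4 ends.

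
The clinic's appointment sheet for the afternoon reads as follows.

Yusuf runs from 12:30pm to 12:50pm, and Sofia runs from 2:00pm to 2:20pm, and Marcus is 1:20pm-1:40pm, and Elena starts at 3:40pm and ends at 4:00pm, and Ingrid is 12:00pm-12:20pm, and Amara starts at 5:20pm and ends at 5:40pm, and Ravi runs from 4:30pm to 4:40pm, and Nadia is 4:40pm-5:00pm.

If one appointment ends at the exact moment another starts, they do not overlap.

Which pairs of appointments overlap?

no conflicts

Sorted by start: Ingrid, Yusuf, Marcus, Sofia, Elena, Ravi, Nadia, Amara.
Yusuf starts after Ingrid ends; Ingrid is clear from here.
Marcus starts after Yusuf ends; Yusuf is clear from here.
Sofia starts after Marcus ends; Marcus is clear from here.
Elena starts after Sofia ends; Sofia is clear from here.
Ravi starts after Elena ends; Elena is clear from here.
Nadia starts exactly when Ravi ends (back-to-back, no overlap); Ravi is clear from here.
Amara starts after Nadia ends.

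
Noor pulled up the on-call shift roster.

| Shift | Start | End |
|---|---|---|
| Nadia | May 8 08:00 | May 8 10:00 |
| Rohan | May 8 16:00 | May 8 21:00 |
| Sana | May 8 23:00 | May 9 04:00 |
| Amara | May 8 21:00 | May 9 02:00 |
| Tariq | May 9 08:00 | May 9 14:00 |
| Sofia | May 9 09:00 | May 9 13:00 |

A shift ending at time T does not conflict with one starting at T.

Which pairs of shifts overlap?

Amara & Sana, Sofia & Tariq

Sorted by start: Nadia, Rohan, Amara, Sana, Tariq, Sofia.
Rohan starts after Nadia ends, so nothing later overlaps Nadia either.
Amara starts exactly when Rohan ends (back-to-back, no overlap), so nothing later overlaps Rohan either.
Sana starts before Amara ends → Amara and Sana overlap.
Tariq starts after Amara ends, so nothing later overlaps Amara either.
Tariq starts after Sana ends, so nothing later overlaps Sana either.
Sofia starts before Tariq ends → Tariq and Sofia overlap.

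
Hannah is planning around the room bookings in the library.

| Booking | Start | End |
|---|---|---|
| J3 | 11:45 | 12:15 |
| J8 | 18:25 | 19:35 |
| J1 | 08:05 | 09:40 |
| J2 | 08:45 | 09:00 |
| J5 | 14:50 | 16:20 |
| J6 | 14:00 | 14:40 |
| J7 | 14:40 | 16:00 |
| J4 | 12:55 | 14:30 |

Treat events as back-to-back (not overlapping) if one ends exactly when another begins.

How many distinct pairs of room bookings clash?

3

Sorted by start: J1, J2, J3, J4, J6, J7, J5, J8.
J2 starts before J1 ends → J1 and J2 overlap.
J3 starts after J1 ends — done with J1.
J3 starts after J2 ends — done with J2.
J4 starts after J3 ends — done with J3.
J6 starts before J4 ends → J4 and J6 overlap.
J7 starts after J4 ends — done with J4.
J7 starts exactly when J6 ends (back-to-back, no overlap) — done with J6.
J5 starts before J7 ends → J7 and J5 overlap.
J8 starts after J7 ends.
J8 starts after J5 ends.
Overlapping pairs: J1 & J2, J4 & J6, J5 & J7 — 3 in total.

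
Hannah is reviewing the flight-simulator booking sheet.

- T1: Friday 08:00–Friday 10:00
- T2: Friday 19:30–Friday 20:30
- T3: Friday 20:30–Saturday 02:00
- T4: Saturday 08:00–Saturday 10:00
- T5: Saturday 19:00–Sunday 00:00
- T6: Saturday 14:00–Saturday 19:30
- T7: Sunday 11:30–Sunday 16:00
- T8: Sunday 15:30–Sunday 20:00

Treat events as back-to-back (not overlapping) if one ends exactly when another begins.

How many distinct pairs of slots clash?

Sorted by start: T1, T2, T3, T4, T6, T5, T7, T8.
T2 starts after T1 ends; T1 is clear from here.
T3 starts exactly when T2 ends (back-to-back, no overlap); T2 is clear from here.
T4 starts after T3 ends; T3 is clear from here.
T6 starts after T4 ends; T4 is clear from here.
T5 starts before T6 ends → T6 and T5 overlap.
T7 starts after T6 ends; T6 is clear from here.
T7 starts after T5 ends; T5 is clear from here.
T8 starts before T7 ends → T7 and T8 overlap.
Overlapping pairs: T5 & T6, T7 & T8 — 2 in total.

2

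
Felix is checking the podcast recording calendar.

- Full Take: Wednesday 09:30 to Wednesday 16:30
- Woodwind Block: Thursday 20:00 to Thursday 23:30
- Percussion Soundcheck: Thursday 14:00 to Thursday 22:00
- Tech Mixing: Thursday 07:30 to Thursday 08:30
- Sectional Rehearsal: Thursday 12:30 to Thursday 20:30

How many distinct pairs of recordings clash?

Sorted by start: Full Take, Tech Mixing, Sectional Rehearsal, Percussion Soundcheck, Woodwind Block.
Tech Mixing starts after Full Take ends, so Full Take has no further overlaps.
Sectional Rehearsal starts after Tech Mixing ends, so Tech Mixing has no further overlaps.
Percussion Soundcheck starts before Sectional Rehearsal ends → Sectional Rehearsal and Percussion Soundcheck overlap.
Woodwind Block starts before Sectional Rehearsal ends → Sectional Rehearsal and Woodwind Block overlap.
Woodwind Block starts before Percussion Soundcheck ends → Percussion Soundcheck and Woodwind Block overlap.
Overlapping pairs: Percussion Soundcheck & Sectional Rehearsal, Percussion Soundcheck & Woodwind Block, Sectional Rehearsal & Woodwind Block — 3 in total.

3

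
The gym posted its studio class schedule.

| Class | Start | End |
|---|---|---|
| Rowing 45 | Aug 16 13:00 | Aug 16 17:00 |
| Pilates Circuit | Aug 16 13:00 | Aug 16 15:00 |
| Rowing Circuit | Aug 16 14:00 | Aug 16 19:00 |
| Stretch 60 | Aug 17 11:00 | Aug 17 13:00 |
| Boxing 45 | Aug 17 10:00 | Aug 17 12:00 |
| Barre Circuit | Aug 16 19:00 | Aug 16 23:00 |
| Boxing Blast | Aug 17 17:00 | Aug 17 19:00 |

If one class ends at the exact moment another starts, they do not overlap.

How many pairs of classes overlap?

4

Check each pair: they overlap iff neither finishes before the other starts.
Sorted by start: Rowing 45, Pilates Circuit, Rowing Circuit, Barre Circuit, Boxing 45, Stretch 60, Boxing Blast.
Pilates Circuit starts before Rowing 45 ends → Rowing 45 and Pilates Circuit overlap.
Rowing Circuit starts before Rowing 45 ends → Rowing 45 and Rowing Circuit overlap.
Barre Circuit starts after Rowing 45 ends — done with Rowing 45.
Rowing Circuit starts before Pilates Circuit ends → Pilates Circuit and Rowing Circuit overlap.
Barre Circuit starts after Pilates Circuit ends — done with Pilates Circuit.
Barre Circuit starts exactly when Rowing Circuit ends (back-to-back, no overlap) — done with Rowing Circuit.
Boxing 45 starts after Barre Circuit ends — done with Barre Circuit.
Stretch 60 starts before Boxing 45 ends → Boxing 45 and Stretch 60 overlap.
Boxing Blast starts after Boxing 45 ends.
Boxing Blast starts after Stretch 60 ends.
Overlapping pairs: Boxing 45 & Stretch 60, Pilates Circuit & Rowing 45, Pilates Circuit & Rowing Circuit, Rowing 45 & Rowing Circuit — 4 in total.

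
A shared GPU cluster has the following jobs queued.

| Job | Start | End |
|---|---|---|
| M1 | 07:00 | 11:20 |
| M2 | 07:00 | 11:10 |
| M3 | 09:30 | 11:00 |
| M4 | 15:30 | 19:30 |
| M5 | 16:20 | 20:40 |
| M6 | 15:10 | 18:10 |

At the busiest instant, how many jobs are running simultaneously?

3

Sort all start/end points and keep a running count:
07:00 start M1 → 1
07:00 start M2 → 2
09:30 start M3 → 3
11:00 end M3 → 2
11:10 end M2 → 1
11:20 end M1 → 0
15:10 start M6 → 1
15:30 start M4 → 2
16:20 start M5 → 3
18:10 end M6 → 2
19:30 end M4 → 1
20:40 end M5 → 0
Peak is 3, at 09:30 (M1, M2, M3).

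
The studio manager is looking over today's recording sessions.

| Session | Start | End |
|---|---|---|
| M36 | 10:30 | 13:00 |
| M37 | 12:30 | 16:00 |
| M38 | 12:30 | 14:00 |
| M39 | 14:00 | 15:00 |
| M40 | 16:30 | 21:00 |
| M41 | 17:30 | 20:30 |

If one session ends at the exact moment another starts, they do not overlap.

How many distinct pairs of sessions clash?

Two intervals overlap when each starts before the other ends.
Sorted by start: M36, M37, M38, M39, M40, M41.
M37 starts before M36 ends → M36 and M37 overlap.
M38 starts before M36 ends → M36 and M38 overlap.
M39 starts after M36 ends; M36 is clear from here.
M38 starts before M37 ends → M37 and M38 overlap.
M39 starts before M37 ends → M37 and M39 overlap.
M40 starts after M37 ends; M37 is clear from here.
M39 starts exactly when M38 ends (back-to-back, no overlap); M38 is clear from here.
M40 starts after M39 ends; M39 is clear from here.
M41 starts before M40 ends → M40 and M41 overlap.
Overlapping pairs: M36 & M37, M36 & M38, M37 & M38, M37 & M39, M40 & M41 — 5 in total.

5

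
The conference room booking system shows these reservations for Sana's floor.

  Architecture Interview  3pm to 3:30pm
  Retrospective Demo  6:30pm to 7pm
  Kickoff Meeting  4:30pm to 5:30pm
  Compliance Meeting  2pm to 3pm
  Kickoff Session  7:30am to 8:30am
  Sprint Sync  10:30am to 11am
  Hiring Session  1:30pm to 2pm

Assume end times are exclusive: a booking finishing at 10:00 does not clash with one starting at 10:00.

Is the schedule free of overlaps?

Yes

Sorted by start: Kickoff Session, Sprint Sync, Hiring Session, Compliance Meeting, Architecture Interview, Kickoff Meeting, Retrospective Demo.
Sprint Sync starts after Kickoff Session ends — done with Kickoff Session.
Hiring Session starts after Sprint Sync ends — done with Sprint Sync.
Compliance Meeting starts exactly when Hiring Session ends (back-to-back, no overlap) — done with Hiring Session.
Architecture Interview starts exactly when Compliance Meeting ends (back-to-back, no overlap) — done with Compliance Meeting.
Kickoff Meeting starts after Architecture Interview ends — done with Architecture Interview.
Retrospective Demo starts after Kickoff Meeting ends.
Every pair is clear; the schedule has no overlaps.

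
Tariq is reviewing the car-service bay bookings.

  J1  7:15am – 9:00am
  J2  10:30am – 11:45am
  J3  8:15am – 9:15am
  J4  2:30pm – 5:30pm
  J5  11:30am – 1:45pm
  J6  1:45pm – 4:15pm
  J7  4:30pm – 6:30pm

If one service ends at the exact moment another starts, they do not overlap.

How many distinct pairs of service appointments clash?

4

Sorted by start: J1, J3, J2, J5, J6, J4, J7.
J3 starts before J1 ends → J1 and J3 overlap.
J2 starts after J1 ends — done with J1.
J2 starts after J3 ends — done with J3.
J5 starts before J2 ends → J2 and J5 overlap.
J6 starts after J2 ends — done with J2.
J6 starts exactly when J5 ends (back-to-back, no overlap) — done with J5.
J4 starts before J6 ends → J6 and J4 overlap.
J7 starts after J6 ends.
J7 starts before J4 ends → J4 and J7 overlap.
Overlapping pairs: J1 & J3, J2 & J5, J4 & J6, J4 & J7 — 4 in total.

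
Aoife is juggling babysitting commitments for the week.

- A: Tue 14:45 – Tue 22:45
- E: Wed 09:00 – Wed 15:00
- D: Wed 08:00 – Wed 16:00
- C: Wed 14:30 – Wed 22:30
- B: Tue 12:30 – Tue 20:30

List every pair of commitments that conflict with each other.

A & B, C & D, C & E, D & E

Sorted by start: B, A, D, E, C.
A starts before B ends → B and A overlap.
D starts after B ends; B is clear from here.
D starts after A ends; A is clear from here.
E starts before D ends → D and E overlap.
C starts before D ends → D and C overlap.
C starts before E ends → E and C overlap.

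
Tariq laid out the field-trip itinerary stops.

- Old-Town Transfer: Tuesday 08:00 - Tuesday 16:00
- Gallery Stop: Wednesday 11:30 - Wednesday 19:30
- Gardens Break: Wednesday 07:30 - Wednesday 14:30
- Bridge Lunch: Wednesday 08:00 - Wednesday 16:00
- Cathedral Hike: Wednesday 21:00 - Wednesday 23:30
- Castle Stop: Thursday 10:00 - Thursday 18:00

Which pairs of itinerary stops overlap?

Bridge Lunch & Gallery Stop, Bridge Lunch & Gardens Break, Gallery Stop & Gardens Break

Sorted by start: Old-Town Transfer, Gardens Break, Bridge Lunch, Gallery Stop, Cathedral Hike, Castle Stop.
Gardens Break starts after Old-Town Transfer ends; Old-Town Transfer is clear from here.
Bridge Lunch starts before Gardens Break ends → Gardens Break and Bridge Lunch overlap.
Gallery Stop starts before Gardens Break ends → Gardens Break and Gallery Stop overlap.
Cathedral Hike starts after Gardens Break ends; Gardens Break is clear from here.
Gallery Stop starts before Bridge Lunch ends → Bridge Lunch and Gallery Stop overlap.
Cathedral Hike starts after Bridge Lunch ends; Bridge Lunch is clear from here.
Cathedral Hike starts after Gallery Stop ends; Gallery Stop is clear from here.
Castle Stop starts after Cathedral Hike ends.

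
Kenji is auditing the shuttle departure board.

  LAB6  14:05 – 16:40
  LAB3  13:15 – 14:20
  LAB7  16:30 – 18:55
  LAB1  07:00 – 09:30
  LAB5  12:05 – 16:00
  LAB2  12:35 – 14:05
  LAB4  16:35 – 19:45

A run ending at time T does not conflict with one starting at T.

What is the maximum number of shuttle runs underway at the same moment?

3

Walk through starts and ends in time order (an end at T is processed before a start at T):
07:00 start LAB1 → 1
09:30 end LAB1 → 0
12:05 start LAB5 → 1
12:35 start LAB2 → 2
13:15 start LAB3 → 3
14:05 end LAB2 → 2
14:05 start LAB6 → 3
14:20 end LAB3 → 2
16:00 end LAB5 → 1
16:30 start LAB7 → 2
16:35 start LAB4 → 3
16:40 end LAB6 → 2
18:55 end LAB7 → 1
19:45 end LAB4 → 0
Peak is 3, at 13:15 (LAB2, LAB3, LAB5).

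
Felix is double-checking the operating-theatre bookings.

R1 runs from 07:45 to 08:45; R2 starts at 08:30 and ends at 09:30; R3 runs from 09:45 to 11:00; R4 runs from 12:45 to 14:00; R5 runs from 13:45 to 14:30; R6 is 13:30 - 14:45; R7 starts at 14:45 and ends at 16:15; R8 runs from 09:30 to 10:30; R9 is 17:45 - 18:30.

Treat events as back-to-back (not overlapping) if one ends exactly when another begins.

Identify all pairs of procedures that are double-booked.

Sorted by start: R1, R2, R8, R3, R4, R6, R5, R7, R9.
R2 starts before R1 ends → R1 and R2 overlap.
R8 starts after R1 ends, so R1 has no further overlaps.
R8 starts exactly when R2 ends (back-to-back, no overlap), so R2 has no further overlaps.
R3 starts before R8 ends → R8 and R3 overlap.
R4 starts after R8 ends, so R8 has no further overlaps.
R4 starts after R3 ends, so R3 has no further overlaps.
R6 starts before R4 ends → R4 and R6 overlap.
R5 starts before R4 ends → R4 and R5 overlap.
R7 starts after R4 ends, so R4 has no further overlaps.
R5 starts before R6 ends → R6 and R5 overlap.
R7 starts exactly when R6 ends (back-to-back, no overlap), so R6 has no further overlaps.
R7 starts after R5 ends, so R5 has no further overlaps.
R9 starts after R7 ends.

R1 & R2, R3 & R8, R4 & R5, R4 & R6, R5 & R6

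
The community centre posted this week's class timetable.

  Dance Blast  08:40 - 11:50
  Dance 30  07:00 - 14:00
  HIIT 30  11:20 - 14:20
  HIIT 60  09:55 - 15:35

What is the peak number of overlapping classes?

4

Walk through starts and ends in time order (an end at T is processed before a start at T):
07:00 start Dance 30 → 1
08:40 start Dance Blast → 2
09:55 start HIIT 60 → 3
11:20 start HIIT 30 → 4
11:50 end Dance Blast → 3
14:00 end Dance 30 → 2
14:20 end HIIT 30 → 1
15:35 end HIIT 60 → 0
Peak is 4, at 11:20 (Dance 30, Dance Blast, HIIT 30, HIIT 60).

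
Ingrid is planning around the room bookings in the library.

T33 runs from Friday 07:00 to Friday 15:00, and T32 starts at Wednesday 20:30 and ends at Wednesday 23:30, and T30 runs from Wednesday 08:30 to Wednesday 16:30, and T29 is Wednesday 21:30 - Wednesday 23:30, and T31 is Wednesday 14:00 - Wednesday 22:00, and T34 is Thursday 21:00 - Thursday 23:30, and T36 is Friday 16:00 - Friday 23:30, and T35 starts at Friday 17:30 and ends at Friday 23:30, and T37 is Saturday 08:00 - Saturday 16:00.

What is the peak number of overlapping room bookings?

3

Walk through starts and ends in time order (an end at T is processed before a start at T):
Wednesday 08:30 start T30 → 1
Wednesday 14:00 start T31 → 2
Wednesday 16:30 end T30 → 1
Wednesday 20:30 start T32 → 2
Wednesday 21:30 start T29 → 3
Wednesday 22:00 end T31 → 2
Wednesday 23:30 end T29 → 1
Wednesday 23:30 end T32 → 0
Thursday 21:00 start T34 → 1
Thursday 23:30 end T34 → 0
Friday 07:00 start T33 → 1
Friday 15:00 end T33 → 0
Friday 16:00 start T36 → 1
Friday 17:30 start T35 → 2
Friday 23:30 end T35 → 1
Friday 23:30 end T36 → 0
Saturday 08:00 start T37 → 1
Saturday 16:00 end T37 → 0
Peak is 3, at Wednesday 21:30 (T29, T31, T32).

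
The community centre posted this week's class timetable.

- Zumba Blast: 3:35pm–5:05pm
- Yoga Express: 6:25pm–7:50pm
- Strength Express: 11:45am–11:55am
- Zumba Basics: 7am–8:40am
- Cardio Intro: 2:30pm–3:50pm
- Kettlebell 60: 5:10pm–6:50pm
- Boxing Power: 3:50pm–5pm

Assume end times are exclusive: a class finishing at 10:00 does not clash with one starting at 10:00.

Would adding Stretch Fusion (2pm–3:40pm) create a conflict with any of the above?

Yes — it overlaps Cardio Intro, Zumba Blast

Zumba Basics: ends 8:40am at or before Stretch Fusion starts 2pm → clear.
Strength Express: ends 11:55am at or before Stretch Fusion starts 2pm → clear.
Cardio Intro: starts 2:30pm before Stretch Fusion ends 3:40pm, and ends 3:50pm after Stretch Fusion starts 2pm → overlap.
Zumba Blast: starts 3:35pm before Stretch Fusion ends 3:40pm, and ends 5:05pm after Stretch Fusion starts 2pm → overlap.
Boxing Power: starts 3:50pm at or after Stretch Fusion ends 3:40pm → clear.
Kettlebell 60: starts 5:10pm at or after Stretch Fusion ends 3:40pm → clear.
Yoga Express: starts 6:25pm at or after Stretch Fusion ends 3:40pm → clear.
Stretch Fusion overlaps Cardio Intro, Zumba Blast.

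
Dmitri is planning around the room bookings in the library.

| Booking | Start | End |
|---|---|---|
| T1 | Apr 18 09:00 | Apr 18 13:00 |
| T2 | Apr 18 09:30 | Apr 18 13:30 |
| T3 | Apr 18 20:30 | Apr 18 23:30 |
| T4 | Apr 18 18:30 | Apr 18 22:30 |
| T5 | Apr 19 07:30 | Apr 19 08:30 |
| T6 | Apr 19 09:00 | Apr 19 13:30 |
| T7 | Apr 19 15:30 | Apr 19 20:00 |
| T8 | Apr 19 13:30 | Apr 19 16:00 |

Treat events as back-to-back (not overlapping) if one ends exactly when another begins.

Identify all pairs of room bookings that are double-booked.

T1 & T2, T3 & T4, T7 & T8

Sorted by start: T1, T2, T4, T3, T5, T6, T8, T7.
T2 starts before T1 ends → T1 and T2 overlap.
T4 starts after T1 ends — done with T1.
T4 starts after T2 ends — done with T2.
T3 starts before T4 ends → T4 and T3 overlap.
T5 starts after T4 ends — done with T4.
T5 starts after T3 ends — done with T3.
T6 starts after T5 ends — done with T5.
T8 starts exactly when T6 ends (back-to-back, no overlap) — done with T6.
T7 starts before T8 ends → T8 and T7 overlap.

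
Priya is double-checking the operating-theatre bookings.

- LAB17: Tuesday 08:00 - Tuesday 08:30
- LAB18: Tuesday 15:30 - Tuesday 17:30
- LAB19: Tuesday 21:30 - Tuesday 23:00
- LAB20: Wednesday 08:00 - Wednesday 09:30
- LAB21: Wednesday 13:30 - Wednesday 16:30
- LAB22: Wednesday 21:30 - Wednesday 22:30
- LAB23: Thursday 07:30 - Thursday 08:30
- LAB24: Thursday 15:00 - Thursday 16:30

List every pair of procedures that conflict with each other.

no conflicts

Sorted by start: LAB17, LAB18, LAB19, LAB20, LAB21, LAB22, LAB23, LAB24.
LAB18 starts after LAB17 ends, so LAB17 has no further overlaps.
LAB19 starts after LAB18 ends, so LAB18 has no further overlaps.
LAB20 starts after LAB19 ends, so LAB19 has no further overlaps.
LAB21 starts after LAB20 ends, so LAB20 has no further overlaps.
LAB22 starts after LAB21 ends, so LAB21 has no further overlaps.
LAB23 starts after LAB22 ends, so LAB22 has no further overlaps.
LAB24 starts after LAB23 ends.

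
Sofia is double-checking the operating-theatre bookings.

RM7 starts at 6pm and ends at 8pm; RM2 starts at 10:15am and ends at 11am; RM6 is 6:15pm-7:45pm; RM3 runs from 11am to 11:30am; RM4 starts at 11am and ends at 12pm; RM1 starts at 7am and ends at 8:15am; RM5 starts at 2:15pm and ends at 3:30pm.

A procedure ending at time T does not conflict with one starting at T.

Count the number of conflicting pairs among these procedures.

Two intervals overlap when each starts before the other ends.
Sorted by start: RM1, RM2, RM3, RM4, RM5, RM7, RM6.
RM2 starts after RM1 ends; RM1 is clear from here.
RM3 starts exactly when RM2 ends (back-to-back, no overlap); RM2 is clear from here.
RM4 starts before RM3 ends → RM3 and RM4 overlap.
RM5 starts after RM3 ends; RM3 is clear from here.
RM5 starts after RM4 ends; RM4 is clear from here.
RM7 starts after RM5 ends; RM5 is clear from here.
RM6 starts before RM7 ends → RM7 and RM6 overlap.
Overlapping pairs: RM3 & RM4, RM6 & RM7 — 2 in total.

2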